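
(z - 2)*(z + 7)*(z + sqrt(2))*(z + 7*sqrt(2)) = z^4 + 5*z^3 + 8*sqrt(2)*z^3 + 40*sqrt(2)*z^2 - 112*sqrt(2)*z + 70*z - 196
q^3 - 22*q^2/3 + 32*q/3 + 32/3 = (q - 4)^2*(q + 2/3)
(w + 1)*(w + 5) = w^2 + 6*w + 5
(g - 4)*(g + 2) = g^2 - 2*g - 8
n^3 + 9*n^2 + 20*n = n*(n + 4)*(n + 5)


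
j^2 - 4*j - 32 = (j - 8)*(j + 4)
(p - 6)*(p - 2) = p^2 - 8*p + 12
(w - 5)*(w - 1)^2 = w^3 - 7*w^2 + 11*w - 5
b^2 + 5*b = b*(b + 5)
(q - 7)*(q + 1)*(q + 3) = q^3 - 3*q^2 - 25*q - 21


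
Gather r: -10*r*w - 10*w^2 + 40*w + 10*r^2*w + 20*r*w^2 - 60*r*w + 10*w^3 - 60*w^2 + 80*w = 10*r^2*w + r*(20*w^2 - 70*w) + 10*w^3 - 70*w^2 + 120*w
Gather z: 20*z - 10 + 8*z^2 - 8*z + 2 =8*z^2 + 12*z - 8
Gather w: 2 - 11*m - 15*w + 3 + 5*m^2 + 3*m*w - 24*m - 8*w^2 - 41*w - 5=5*m^2 - 35*m - 8*w^2 + w*(3*m - 56)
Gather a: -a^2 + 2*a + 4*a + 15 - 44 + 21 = -a^2 + 6*a - 8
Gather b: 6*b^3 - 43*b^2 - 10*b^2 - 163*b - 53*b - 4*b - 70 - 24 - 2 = 6*b^3 - 53*b^2 - 220*b - 96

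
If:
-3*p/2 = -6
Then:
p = 4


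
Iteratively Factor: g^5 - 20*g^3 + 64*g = (g + 4)*(g^4 - 4*g^3 - 4*g^2 + 16*g) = (g - 4)*(g + 4)*(g^3 - 4*g) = g*(g - 4)*(g + 4)*(g^2 - 4) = g*(g - 4)*(g + 2)*(g + 4)*(g - 2)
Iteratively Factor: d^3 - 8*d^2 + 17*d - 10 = (d - 1)*(d^2 - 7*d + 10) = (d - 2)*(d - 1)*(d - 5)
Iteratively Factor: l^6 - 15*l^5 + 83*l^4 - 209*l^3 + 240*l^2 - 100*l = (l - 2)*(l^5 - 13*l^4 + 57*l^3 - 95*l^2 + 50*l) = (l - 5)*(l - 2)*(l^4 - 8*l^3 + 17*l^2 - 10*l) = (l - 5)*(l - 2)*(l - 1)*(l^3 - 7*l^2 + 10*l) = (l - 5)*(l - 2)^2*(l - 1)*(l^2 - 5*l) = l*(l - 5)*(l - 2)^2*(l - 1)*(l - 5)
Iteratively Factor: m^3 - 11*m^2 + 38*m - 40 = (m - 5)*(m^2 - 6*m + 8) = (m - 5)*(m - 2)*(m - 4)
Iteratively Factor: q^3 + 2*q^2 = (q)*(q^2 + 2*q) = q^2*(q + 2)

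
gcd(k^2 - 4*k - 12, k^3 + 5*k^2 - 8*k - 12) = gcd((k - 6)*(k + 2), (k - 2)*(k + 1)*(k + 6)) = 1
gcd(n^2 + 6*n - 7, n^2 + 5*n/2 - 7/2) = n - 1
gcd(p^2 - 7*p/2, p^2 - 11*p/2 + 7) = p - 7/2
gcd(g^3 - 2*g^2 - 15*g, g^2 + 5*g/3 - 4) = g + 3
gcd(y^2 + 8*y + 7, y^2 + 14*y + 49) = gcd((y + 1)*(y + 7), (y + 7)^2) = y + 7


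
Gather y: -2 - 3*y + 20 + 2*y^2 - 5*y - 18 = 2*y^2 - 8*y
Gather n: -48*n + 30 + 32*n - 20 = 10 - 16*n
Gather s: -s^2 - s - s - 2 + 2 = -s^2 - 2*s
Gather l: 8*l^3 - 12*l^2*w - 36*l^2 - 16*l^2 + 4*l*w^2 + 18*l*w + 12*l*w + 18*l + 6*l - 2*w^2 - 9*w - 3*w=8*l^3 + l^2*(-12*w - 52) + l*(4*w^2 + 30*w + 24) - 2*w^2 - 12*w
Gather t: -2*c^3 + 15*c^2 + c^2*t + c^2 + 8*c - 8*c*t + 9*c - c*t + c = -2*c^3 + 16*c^2 + 18*c + t*(c^2 - 9*c)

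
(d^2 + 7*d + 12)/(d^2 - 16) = (d + 3)/(d - 4)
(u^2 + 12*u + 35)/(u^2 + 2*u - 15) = (u + 7)/(u - 3)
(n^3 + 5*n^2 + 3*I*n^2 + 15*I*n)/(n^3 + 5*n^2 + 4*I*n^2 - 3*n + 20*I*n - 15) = n/(n + I)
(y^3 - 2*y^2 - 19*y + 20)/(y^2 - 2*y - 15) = (y^2 + 3*y - 4)/(y + 3)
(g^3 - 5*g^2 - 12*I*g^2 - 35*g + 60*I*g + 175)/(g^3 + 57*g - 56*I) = (g^2 - 5*g*(1 + I) + 25*I)/(g^2 + 7*I*g + 8)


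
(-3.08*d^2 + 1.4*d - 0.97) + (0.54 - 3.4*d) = -3.08*d^2 - 2.0*d - 0.43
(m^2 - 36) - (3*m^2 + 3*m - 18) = -2*m^2 - 3*m - 18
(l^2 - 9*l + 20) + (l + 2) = l^2 - 8*l + 22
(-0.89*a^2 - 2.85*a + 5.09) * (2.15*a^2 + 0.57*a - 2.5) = -1.9135*a^4 - 6.6348*a^3 + 11.544*a^2 + 10.0263*a - 12.725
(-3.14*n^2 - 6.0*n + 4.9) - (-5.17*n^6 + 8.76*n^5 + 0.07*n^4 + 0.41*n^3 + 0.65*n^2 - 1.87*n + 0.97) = 5.17*n^6 - 8.76*n^5 - 0.07*n^4 - 0.41*n^3 - 3.79*n^2 - 4.13*n + 3.93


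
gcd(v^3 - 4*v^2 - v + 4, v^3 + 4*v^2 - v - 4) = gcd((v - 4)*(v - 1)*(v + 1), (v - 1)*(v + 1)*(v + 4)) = v^2 - 1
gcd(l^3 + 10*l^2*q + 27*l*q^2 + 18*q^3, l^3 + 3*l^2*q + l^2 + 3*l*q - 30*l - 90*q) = l + 3*q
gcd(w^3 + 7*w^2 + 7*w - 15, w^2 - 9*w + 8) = w - 1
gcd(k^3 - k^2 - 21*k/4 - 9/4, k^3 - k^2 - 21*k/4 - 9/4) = k^3 - k^2 - 21*k/4 - 9/4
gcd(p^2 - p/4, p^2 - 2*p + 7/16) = p - 1/4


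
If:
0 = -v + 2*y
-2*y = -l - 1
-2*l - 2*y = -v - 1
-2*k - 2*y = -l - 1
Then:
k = 0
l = 1/2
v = 3/2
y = 3/4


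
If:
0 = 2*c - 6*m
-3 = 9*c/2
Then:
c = -2/3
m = -2/9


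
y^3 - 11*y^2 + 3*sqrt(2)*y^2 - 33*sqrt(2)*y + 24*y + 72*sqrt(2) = (y - 8)*(y - 3)*(y + 3*sqrt(2))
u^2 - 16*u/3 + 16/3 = (u - 4)*(u - 4/3)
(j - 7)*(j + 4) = j^2 - 3*j - 28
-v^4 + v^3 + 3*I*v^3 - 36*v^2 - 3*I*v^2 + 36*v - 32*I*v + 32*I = (v - 8*I)*(v + 4*I)*(-I*v + 1)*(-I*v + I)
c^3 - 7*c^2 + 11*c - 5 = (c - 5)*(c - 1)^2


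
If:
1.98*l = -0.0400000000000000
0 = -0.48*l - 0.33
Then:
No Solution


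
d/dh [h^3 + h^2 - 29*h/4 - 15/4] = 3*h^2 + 2*h - 29/4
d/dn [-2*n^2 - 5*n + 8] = -4*n - 5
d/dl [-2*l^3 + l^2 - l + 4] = -6*l^2 + 2*l - 1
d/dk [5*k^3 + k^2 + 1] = k*(15*k + 2)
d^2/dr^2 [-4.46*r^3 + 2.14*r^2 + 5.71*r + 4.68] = 4.28 - 26.76*r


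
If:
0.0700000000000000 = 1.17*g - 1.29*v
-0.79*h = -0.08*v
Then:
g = 1.1025641025641*v + 0.0598290598290598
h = 0.10126582278481*v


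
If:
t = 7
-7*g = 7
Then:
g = -1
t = 7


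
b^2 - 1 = (b - 1)*(b + 1)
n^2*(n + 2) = n^3 + 2*n^2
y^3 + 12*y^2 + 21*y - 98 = (y - 2)*(y + 7)^2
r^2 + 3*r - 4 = (r - 1)*(r + 4)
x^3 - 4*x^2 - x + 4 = (x - 4)*(x - 1)*(x + 1)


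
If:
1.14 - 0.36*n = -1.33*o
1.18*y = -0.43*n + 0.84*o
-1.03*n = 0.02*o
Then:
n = 0.02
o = -0.85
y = -0.61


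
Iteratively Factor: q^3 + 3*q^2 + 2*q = (q + 2)*(q^2 + q) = q*(q + 2)*(q + 1)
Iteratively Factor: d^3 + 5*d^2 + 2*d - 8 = (d - 1)*(d^2 + 6*d + 8) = (d - 1)*(d + 2)*(d + 4)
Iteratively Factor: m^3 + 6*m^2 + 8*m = (m + 2)*(m^2 + 4*m) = m*(m + 2)*(m + 4)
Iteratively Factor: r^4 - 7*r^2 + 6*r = (r - 2)*(r^3 + 2*r^2 - 3*r) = (r - 2)*(r - 1)*(r^2 + 3*r) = (r - 2)*(r - 1)*(r + 3)*(r)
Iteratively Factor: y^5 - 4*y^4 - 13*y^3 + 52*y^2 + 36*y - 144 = (y + 2)*(y^4 - 6*y^3 - y^2 + 54*y - 72) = (y + 2)*(y + 3)*(y^3 - 9*y^2 + 26*y - 24) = (y - 4)*(y + 2)*(y + 3)*(y^2 - 5*y + 6) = (y - 4)*(y - 3)*(y + 2)*(y + 3)*(y - 2)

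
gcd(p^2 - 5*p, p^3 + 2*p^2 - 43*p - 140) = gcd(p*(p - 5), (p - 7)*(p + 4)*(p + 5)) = 1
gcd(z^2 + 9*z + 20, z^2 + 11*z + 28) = z + 4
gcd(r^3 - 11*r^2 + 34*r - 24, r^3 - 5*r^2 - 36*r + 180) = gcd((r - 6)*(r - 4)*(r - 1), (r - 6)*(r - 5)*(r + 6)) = r - 6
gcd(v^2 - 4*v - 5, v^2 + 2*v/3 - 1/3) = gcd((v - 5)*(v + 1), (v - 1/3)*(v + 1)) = v + 1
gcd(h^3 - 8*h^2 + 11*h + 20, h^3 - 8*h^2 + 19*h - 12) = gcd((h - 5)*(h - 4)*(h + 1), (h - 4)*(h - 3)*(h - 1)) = h - 4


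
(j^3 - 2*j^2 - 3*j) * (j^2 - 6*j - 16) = j^5 - 8*j^4 - 7*j^3 + 50*j^2 + 48*j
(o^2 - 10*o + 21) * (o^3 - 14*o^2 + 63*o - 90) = o^5 - 24*o^4 + 224*o^3 - 1014*o^2 + 2223*o - 1890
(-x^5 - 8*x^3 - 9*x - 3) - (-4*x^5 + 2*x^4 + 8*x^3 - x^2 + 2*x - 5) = 3*x^5 - 2*x^4 - 16*x^3 + x^2 - 11*x + 2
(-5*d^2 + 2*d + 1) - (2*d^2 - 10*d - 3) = -7*d^2 + 12*d + 4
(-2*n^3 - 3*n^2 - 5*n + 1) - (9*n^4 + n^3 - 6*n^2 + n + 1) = -9*n^4 - 3*n^3 + 3*n^2 - 6*n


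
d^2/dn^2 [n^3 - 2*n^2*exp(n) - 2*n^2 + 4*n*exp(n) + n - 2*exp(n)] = -2*n^2*exp(n) - 4*n*exp(n) + 6*n + 2*exp(n) - 4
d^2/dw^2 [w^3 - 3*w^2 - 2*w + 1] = 6*w - 6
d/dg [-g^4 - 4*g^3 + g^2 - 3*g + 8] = -4*g^3 - 12*g^2 + 2*g - 3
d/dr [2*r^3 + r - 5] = 6*r^2 + 1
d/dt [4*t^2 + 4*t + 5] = 8*t + 4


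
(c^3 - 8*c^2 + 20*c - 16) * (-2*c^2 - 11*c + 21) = -2*c^5 + 5*c^4 + 69*c^3 - 356*c^2 + 596*c - 336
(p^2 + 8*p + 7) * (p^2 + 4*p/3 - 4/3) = p^4 + 28*p^3/3 + 49*p^2/3 - 4*p/3 - 28/3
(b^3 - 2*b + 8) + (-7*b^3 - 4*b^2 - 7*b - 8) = -6*b^3 - 4*b^2 - 9*b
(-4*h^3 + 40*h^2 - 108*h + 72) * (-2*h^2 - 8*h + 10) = 8*h^5 - 48*h^4 - 144*h^3 + 1120*h^2 - 1656*h + 720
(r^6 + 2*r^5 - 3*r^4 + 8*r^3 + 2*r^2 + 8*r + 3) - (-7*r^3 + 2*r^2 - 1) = r^6 + 2*r^5 - 3*r^4 + 15*r^3 + 8*r + 4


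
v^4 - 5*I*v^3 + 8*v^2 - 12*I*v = v*(v - 6*I)*(v - I)*(v + 2*I)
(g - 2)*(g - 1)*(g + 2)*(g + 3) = g^4 + 2*g^3 - 7*g^2 - 8*g + 12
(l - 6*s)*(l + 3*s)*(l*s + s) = l^3*s - 3*l^2*s^2 + l^2*s - 18*l*s^3 - 3*l*s^2 - 18*s^3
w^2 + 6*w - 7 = (w - 1)*(w + 7)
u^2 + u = u*(u + 1)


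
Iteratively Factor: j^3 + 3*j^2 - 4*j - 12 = (j + 3)*(j^2 - 4) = (j + 2)*(j + 3)*(j - 2)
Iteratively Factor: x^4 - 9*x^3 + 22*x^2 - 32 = (x + 1)*(x^3 - 10*x^2 + 32*x - 32) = (x - 4)*(x + 1)*(x^2 - 6*x + 8) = (x - 4)^2*(x + 1)*(x - 2)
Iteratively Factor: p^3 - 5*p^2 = (p)*(p^2 - 5*p) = p^2*(p - 5)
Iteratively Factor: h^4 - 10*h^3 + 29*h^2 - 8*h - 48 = (h + 1)*(h^3 - 11*h^2 + 40*h - 48) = (h - 4)*(h + 1)*(h^2 - 7*h + 12) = (h - 4)*(h - 3)*(h + 1)*(h - 4)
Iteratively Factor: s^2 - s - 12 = (s + 3)*(s - 4)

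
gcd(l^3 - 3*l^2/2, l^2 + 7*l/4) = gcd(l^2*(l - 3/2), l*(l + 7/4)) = l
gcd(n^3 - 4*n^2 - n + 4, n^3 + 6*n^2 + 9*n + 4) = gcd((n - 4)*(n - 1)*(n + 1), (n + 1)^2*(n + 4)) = n + 1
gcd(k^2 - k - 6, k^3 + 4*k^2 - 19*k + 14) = 1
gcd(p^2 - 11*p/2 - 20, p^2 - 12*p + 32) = p - 8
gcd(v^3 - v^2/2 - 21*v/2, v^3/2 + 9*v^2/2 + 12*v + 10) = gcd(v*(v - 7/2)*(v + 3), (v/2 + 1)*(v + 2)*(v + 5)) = 1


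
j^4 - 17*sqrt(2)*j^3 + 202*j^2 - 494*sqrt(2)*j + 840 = (j - 7*sqrt(2))*(j - 5*sqrt(2))*(j - 3*sqrt(2))*(j - 2*sqrt(2))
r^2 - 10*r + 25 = (r - 5)^2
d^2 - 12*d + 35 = (d - 7)*(d - 5)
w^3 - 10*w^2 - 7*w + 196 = (w - 7)^2*(w + 4)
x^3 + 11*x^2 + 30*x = x*(x + 5)*(x + 6)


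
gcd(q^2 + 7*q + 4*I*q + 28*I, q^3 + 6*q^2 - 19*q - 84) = q + 7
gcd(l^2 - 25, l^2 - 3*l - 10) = l - 5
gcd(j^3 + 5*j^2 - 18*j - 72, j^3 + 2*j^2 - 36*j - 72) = j + 6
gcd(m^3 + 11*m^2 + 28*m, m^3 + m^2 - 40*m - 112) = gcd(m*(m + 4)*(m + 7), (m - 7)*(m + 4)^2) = m + 4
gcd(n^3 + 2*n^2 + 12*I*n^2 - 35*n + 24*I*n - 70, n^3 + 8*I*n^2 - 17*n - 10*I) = n + 5*I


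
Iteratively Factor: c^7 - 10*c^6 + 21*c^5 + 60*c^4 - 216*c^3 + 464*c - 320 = (c - 1)*(c^6 - 9*c^5 + 12*c^4 + 72*c^3 - 144*c^2 - 144*c + 320) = (c - 2)*(c - 1)*(c^5 - 7*c^4 - 2*c^3 + 68*c^2 - 8*c - 160) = (c - 4)*(c - 2)*(c - 1)*(c^4 - 3*c^3 - 14*c^2 + 12*c + 40) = (c - 4)*(c - 2)*(c - 1)*(c + 2)*(c^3 - 5*c^2 - 4*c + 20) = (c - 4)*(c - 2)^2*(c - 1)*(c + 2)*(c^2 - 3*c - 10) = (c - 4)*(c - 2)^2*(c - 1)*(c + 2)^2*(c - 5)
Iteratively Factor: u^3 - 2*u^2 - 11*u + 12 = (u - 4)*(u^2 + 2*u - 3) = (u - 4)*(u - 1)*(u + 3)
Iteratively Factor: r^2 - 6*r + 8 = (r - 2)*(r - 4)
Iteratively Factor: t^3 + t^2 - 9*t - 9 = (t - 3)*(t^2 + 4*t + 3) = (t - 3)*(t + 3)*(t + 1)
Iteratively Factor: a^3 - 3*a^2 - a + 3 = (a - 3)*(a^2 - 1) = (a - 3)*(a + 1)*(a - 1)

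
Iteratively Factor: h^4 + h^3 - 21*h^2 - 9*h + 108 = (h - 3)*(h^3 + 4*h^2 - 9*h - 36) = (h - 3)*(h + 3)*(h^2 + h - 12) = (h - 3)*(h + 3)*(h + 4)*(h - 3)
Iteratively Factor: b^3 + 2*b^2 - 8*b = (b + 4)*(b^2 - 2*b) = (b - 2)*(b + 4)*(b)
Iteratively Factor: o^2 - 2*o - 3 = (o + 1)*(o - 3)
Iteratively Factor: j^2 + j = (j)*(j + 1)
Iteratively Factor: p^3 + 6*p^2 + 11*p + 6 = (p + 2)*(p^2 + 4*p + 3) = (p + 2)*(p + 3)*(p + 1)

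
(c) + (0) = c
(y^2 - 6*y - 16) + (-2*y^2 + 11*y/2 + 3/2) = -y^2 - y/2 - 29/2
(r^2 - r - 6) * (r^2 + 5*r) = r^4 + 4*r^3 - 11*r^2 - 30*r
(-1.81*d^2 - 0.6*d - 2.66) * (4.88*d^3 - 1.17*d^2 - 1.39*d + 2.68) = -8.8328*d^5 - 0.8103*d^4 - 9.7629*d^3 - 0.9046*d^2 + 2.0894*d - 7.1288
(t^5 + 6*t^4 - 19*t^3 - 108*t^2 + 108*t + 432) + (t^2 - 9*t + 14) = t^5 + 6*t^4 - 19*t^3 - 107*t^2 + 99*t + 446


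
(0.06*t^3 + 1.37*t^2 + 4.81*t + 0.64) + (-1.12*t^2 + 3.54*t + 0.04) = 0.06*t^3 + 0.25*t^2 + 8.35*t + 0.68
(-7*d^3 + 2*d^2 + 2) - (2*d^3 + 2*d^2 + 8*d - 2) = -9*d^3 - 8*d + 4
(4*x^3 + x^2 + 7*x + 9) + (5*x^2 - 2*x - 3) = 4*x^3 + 6*x^2 + 5*x + 6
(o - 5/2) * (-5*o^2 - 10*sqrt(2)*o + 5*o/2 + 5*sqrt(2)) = -5*o^3 - 10*sqrt(2)*o^2 + 15*o^2 - 25*o/4 + 30*sqrt(2)*o - 25*sqrt(2)/2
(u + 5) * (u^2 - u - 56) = u^3 + 4*u^2 - 61*u - 280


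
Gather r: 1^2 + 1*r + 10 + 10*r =11*r + 11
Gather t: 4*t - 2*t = 2*t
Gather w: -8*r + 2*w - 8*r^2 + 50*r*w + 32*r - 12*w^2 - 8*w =-8*r^2 + 24*r - 12*w^2 + w*(50*r - 6)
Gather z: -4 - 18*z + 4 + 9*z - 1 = -9*z - 1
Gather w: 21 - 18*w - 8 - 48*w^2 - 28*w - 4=-48*w^2 - 46*w + 9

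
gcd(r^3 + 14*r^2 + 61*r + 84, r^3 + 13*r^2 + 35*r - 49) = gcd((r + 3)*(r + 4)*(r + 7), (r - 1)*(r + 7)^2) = r + 7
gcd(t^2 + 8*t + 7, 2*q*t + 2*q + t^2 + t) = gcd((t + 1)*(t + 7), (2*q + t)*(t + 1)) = t + 1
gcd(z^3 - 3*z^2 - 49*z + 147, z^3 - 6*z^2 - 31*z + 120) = z - 3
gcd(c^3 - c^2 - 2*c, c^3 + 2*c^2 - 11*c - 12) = c + 1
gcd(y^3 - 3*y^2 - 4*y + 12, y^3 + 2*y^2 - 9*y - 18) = y^2 - y - 6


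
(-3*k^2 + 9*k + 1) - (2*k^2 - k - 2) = -5*k^2 + 10*k + 3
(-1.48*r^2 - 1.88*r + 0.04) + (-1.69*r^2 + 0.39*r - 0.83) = -3.17*r^2 - 1.49*r - 0.79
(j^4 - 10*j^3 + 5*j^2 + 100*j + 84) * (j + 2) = j^5 - 8*j^4 - 15*j^3 + 110*j^2 + 284*j + 168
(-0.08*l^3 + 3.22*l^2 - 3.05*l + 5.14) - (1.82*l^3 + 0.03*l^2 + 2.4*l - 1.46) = -1.9*l^3 + 3.19*l^2 - 5.45*l + 6.6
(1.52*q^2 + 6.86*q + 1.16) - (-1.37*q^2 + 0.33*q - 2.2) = 2.89*q^2 + 6.53*q + 3.36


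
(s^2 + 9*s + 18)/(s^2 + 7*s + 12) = (s + 6)/(s + 4)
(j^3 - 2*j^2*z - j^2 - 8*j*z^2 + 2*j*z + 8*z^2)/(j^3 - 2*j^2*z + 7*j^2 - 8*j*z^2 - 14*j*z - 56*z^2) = (j - 1)/(j + 7)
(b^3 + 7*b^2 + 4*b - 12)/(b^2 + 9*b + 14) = (b^2 + 5*b - 6)/(b + 7)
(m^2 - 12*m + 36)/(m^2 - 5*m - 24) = (-m^2 + 12*m - 36)/(-m^2 + 5*m + 24)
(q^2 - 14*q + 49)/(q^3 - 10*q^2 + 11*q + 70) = (q - 7)/(q^2 - 3*q - 10)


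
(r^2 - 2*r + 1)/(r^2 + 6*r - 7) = (r - 1)/(r + 7)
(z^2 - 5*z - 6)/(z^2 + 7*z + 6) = (z - 6)/(z + 6)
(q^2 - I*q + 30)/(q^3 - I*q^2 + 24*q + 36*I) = (q + 5*I)/(q^2 + 5*I*q - 6)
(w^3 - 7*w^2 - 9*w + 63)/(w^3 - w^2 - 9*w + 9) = (w - 7)/(w - 1)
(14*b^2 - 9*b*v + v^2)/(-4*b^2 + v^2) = (-7*b + v)/(2*b + v)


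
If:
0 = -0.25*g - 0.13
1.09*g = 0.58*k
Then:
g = -0.52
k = -0.98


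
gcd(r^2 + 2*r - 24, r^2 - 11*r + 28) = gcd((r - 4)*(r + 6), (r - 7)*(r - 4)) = r - 4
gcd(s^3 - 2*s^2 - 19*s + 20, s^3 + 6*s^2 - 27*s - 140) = s^2 - s - 20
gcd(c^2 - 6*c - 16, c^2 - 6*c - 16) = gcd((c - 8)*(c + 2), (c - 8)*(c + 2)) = c^2 - 6*c - 16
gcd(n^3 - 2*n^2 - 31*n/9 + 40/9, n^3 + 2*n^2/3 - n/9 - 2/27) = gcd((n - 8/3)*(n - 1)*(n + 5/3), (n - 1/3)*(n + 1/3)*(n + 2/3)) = 1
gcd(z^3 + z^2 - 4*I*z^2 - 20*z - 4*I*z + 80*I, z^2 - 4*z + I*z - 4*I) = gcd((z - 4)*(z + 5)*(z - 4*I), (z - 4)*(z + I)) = z - 4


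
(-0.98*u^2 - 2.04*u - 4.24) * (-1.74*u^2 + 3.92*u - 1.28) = 1.7052*u^4 - 0.292*u^3 + 0.635199999999999*u^2 - 14.0096*u + 5.4272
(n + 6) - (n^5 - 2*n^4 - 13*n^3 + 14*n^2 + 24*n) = -n^5 + 2*n^4 + 13*n^3 - 14*n^2 - 23*n + 6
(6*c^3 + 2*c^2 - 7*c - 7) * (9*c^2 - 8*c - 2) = 54*c^5 - 30*c^4 - 91*c^3 - 11*c^2 + 70*c + 14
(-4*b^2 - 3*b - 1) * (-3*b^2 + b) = 12*b^4 + 5*b^3 - b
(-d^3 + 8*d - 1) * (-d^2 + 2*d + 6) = d^5 - 2*d^4 - 14*d^3 + 17*d^2 + 46*d - 6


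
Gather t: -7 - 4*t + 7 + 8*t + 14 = 4*t + 14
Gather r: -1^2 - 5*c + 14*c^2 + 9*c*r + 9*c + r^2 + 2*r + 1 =14*c^2 + 4*c + r^2 + r*(9*c + 2)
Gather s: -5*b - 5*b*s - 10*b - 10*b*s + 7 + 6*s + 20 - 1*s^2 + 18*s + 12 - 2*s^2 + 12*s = -15*b - 3*s^2 + s*(36 - 15*b) + 39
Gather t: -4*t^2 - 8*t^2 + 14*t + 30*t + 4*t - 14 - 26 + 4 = -12*t^2 + 48*t - 36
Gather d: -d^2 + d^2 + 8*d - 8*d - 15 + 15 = 0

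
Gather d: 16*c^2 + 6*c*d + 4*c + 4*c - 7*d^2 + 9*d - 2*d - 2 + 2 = 16*c^2 + 8*c - 7*d^2 + d*(6*c + 7)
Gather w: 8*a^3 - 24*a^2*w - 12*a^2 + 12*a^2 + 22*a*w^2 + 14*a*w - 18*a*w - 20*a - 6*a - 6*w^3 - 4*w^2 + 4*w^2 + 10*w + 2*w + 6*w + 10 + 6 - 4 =8*a^3 + 22*a*w^2 - 26*a - 6*w^3 + w*(-24*a^2 - 4*a + 18) + 12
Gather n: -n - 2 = -n - 2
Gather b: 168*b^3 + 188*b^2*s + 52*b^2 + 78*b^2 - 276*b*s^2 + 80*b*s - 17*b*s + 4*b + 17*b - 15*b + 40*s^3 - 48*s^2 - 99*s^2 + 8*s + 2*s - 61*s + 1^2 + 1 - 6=168*b^3 + b^2*(188*s + 130) + b*(-276*s^2 + 63*s + 6) + 40*s^3 - 147*s^2 - 51*s - 4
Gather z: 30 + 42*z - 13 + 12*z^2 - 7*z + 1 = 12*z^2 + 35*z + 18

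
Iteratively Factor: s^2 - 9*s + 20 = (s - 5)*(s - 4)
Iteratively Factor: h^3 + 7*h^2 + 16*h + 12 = (h + 2)*(h^2 + 5*h + 6) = (h + 2)*(h + 3)*(h + 2)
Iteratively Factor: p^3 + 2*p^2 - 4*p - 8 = (p + 2)*(p^2 - 4) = (p - 2)*(p + 2)*(p + 2)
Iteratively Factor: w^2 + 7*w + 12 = (w + 3)*(w + 4)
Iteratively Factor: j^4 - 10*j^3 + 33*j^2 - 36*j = (j - 3)*(j^3 - 7*j^2 + 12*j) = j*(j - 3)*(j^2 - 7*j + 12) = j*(j - 4)*(j - 3)*(j - 3)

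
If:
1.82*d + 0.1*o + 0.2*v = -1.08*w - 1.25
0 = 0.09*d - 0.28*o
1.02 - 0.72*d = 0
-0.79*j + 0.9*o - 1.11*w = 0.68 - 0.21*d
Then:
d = 1.42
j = 0.0345840867992767 - 1.40506329113924*w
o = 0.46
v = -5.4*w - 19.3693452380952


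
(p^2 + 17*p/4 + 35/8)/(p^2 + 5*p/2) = (p + 7/4)/p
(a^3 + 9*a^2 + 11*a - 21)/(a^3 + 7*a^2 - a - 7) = (a + 3)/(a + 1)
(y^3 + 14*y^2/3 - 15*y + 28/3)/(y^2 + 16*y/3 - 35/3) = (3*y^2 - 7*y + 4)/(3*y - 5)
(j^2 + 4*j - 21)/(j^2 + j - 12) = (j + 7)/(j + 4)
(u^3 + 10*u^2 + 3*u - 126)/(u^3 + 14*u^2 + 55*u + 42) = (u - 3)/(u + 1)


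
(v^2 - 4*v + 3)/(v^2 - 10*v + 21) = (v - 1)/(v - 7)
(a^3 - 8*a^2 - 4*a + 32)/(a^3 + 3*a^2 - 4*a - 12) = (a - 8)/(a + 3)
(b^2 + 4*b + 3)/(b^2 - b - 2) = (b + 3)/(b - 2)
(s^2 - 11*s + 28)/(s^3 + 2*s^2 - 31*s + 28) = (s - 7)/(s^2 + 6*s - 7)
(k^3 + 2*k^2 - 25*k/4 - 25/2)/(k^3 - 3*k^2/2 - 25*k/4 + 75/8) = 2*(k + 2)/(2*k - 3)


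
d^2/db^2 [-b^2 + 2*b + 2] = -2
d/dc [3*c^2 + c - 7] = 6*c + 1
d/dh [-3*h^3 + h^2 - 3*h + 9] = -9*h^2 + 2*h - 3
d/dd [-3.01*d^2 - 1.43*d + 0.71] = -6.02*d - 1.43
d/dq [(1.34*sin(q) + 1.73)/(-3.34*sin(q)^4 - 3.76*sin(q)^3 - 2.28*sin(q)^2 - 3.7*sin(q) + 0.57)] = (13.4268*sin(q)^4 + 33.1896*sin(q)^3 + 22.5696*sin(q)^2 + 7.8888*sin(q) + 7.1648)*cos(q)/(11.1556*sin(q)^8 + 25.1168*sin(q)^7 + 29.368*sin(q)^6 + 41.8616*sin(q)^5 + 29.2148*sin(q)^4 + 12.5856*sin(q)^3 + 11.0908*sin(q)^2 - 4.218*sin(q) + 0.3249)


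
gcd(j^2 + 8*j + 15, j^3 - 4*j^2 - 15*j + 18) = j + 3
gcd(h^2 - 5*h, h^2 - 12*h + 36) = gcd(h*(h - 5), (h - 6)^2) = 1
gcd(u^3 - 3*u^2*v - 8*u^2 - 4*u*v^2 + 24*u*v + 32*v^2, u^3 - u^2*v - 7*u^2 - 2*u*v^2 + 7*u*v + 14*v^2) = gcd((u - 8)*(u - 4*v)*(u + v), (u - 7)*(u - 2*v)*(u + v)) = u + v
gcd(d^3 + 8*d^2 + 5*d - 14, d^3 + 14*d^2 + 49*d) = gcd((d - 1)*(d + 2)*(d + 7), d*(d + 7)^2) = d + 7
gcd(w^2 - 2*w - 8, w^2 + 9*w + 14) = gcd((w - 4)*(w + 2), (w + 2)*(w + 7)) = w + 2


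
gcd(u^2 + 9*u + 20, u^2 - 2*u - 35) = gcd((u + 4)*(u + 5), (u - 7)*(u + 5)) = u + 5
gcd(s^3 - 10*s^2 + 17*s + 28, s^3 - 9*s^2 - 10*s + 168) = s - 7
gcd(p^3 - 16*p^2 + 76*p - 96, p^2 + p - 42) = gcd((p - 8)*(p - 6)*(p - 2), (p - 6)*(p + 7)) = p - 6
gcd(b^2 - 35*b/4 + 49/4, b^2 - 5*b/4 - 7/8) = b - 7/4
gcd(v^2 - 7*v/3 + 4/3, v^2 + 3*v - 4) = v - 1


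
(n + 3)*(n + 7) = n^2 + 10*n + 21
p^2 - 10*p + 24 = (p - 6)*(p - 4)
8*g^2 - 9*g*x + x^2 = (-8*g + x)*(-g + x)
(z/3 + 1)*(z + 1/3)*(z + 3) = z^3/3 + 19*z^2/9 + 11*z/3 + 1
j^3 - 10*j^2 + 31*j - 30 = (j - 5)*(j - 3)*(j - 2)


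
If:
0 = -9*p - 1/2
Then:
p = -1/18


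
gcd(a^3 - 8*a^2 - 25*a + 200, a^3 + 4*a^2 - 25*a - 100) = a^2 - 25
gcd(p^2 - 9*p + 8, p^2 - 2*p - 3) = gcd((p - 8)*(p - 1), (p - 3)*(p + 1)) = 1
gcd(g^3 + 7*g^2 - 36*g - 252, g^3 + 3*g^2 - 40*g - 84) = g^2 + g - 42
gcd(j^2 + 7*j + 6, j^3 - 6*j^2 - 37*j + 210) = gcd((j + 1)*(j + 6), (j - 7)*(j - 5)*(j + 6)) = j + 6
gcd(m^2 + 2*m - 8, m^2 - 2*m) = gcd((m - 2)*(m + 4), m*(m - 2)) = m - 2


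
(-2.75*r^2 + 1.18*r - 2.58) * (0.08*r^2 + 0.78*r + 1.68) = -0.22*r^4 - 2.0506*r^3 - 3.906*r^2 - 0.0300000000000002*r - 4.3344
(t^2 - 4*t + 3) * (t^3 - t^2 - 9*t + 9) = t^5 - 5*t^4 - 2*t^3 + 42*t^2 - 63*t + 27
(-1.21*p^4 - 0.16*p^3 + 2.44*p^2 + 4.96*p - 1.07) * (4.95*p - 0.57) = -5.9895*p^5 - 0.1023*p^4 + 12.1692*p^3 + 23.1612*p^2 - 8.1237*p + 0.6099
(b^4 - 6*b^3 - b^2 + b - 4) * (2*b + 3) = 2*b^5 - 9*b^4 - 20*b^3 - b^2 - 5*b - 12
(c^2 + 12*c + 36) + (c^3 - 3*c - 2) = c^3 + c^2 + 9*c + 34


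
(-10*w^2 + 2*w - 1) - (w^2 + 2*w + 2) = -11*w^2 - 3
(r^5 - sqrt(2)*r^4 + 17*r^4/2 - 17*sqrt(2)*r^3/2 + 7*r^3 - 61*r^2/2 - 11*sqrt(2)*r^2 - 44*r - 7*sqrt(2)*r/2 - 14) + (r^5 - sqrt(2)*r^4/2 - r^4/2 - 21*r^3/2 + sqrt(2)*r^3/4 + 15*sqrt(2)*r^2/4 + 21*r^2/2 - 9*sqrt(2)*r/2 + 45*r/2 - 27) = 2*r^5 - 3*sqrt(2)*r^4/2 + 8*r^4 - 33*sqrt(2)*r^3/4 - 7*r^3/2 - 20*r^2 - 29*sqrt(2)*r^2/4 - 43*r/2 - 8*sqrt(2)*r - 41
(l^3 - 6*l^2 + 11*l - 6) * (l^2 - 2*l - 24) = l^5 - 8*l^4 - l^3 + 116*l^2 - 252*l + 144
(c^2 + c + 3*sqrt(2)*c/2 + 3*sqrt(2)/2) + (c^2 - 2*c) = 2*c^2 - c + 3*sqrt(2)*c/2 + 3*sqrt(2)/2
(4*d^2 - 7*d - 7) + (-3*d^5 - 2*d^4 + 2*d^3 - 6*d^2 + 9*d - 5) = -3*d^5 - 2*d^4 + 2*d^3 - 2*d^2 + 2*d - 12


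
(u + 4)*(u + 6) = u^2 + 10*u + 24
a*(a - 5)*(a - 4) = a^3 - 9*a^2 + 20*a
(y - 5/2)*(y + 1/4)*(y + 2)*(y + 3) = y^4 + 11*y^3/4 - 47*y^2/8 - 133*y/8 - 15/4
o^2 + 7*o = o*(o + 7)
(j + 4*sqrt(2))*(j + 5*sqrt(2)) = j^2 + 9*sqrt(2)*j + 40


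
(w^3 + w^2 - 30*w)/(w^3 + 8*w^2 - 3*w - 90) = w*(w - 5)/(w^2 + 2*w - 15)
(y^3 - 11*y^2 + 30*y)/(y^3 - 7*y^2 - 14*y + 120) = y/(y + 4)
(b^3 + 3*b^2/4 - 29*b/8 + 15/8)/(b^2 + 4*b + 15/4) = (4*b^2 - 7*b + 3)/(2*(2*b + 3))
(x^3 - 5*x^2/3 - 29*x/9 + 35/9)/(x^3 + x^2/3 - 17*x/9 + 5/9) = (3*x - 7)/(3*x - 1)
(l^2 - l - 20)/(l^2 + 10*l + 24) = (l - 5)/(l + 6)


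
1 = 1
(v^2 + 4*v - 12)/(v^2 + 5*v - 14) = (v + 6)/(v + 7)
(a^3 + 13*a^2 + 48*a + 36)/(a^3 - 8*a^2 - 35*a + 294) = (a^2 + 7*a + 6)/(a^2 - 14*a + 49)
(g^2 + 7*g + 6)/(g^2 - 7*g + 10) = (g^2 + 7*g + 6)/(g^2 - 7*g + 10)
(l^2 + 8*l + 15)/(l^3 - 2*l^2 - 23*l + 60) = (l + 3)/(l^2 - 7*l + 12)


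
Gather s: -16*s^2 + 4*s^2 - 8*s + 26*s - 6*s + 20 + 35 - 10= -12*s^2 + 12*s + 45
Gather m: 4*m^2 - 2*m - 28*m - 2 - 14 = 4*m^2 - 30*m - 16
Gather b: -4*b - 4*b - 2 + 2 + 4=4 - 8*b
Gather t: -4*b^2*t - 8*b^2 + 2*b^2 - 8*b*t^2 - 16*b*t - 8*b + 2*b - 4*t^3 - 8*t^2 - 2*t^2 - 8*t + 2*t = -6*b^2 - 6*b - 4*t^3 + t^2*(-8*b - 10) + t*(-4*b^2 - 16*b - 6)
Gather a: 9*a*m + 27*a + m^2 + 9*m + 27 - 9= a*(9*m + 27) + m^2 + 9*m + 18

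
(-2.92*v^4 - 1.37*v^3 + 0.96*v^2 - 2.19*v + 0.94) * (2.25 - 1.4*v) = 4.088*v^5 - 4.652*v^4 - 4.4265*v^3 + 5.226*v^2 - 6.2435*v + 2.115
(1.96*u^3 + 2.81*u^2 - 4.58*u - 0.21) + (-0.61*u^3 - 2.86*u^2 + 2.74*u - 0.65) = 1.35*u^3 - 0.0499999999999998*u^2 - 1.84*u - 0.86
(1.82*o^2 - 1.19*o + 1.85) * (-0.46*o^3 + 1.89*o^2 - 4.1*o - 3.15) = -0.8372*o^5 + 3.9872*o^4 - 10.5621*o^3 + 2.6425*o^2 - 3.8365*o - 5.8275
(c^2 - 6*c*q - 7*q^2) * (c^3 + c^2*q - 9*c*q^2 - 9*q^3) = c^5 - 5*c^4*q - 22*c^3*q^2 + 38*c^2*q^3 + 117*c*q^4 + 63*q^5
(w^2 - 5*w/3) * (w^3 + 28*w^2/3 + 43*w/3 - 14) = w^5 + 23*w^4/3 - 11*w^3/9 - 341*w^2/9 + 70*w/3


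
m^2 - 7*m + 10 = (m - 5)*(m - 2)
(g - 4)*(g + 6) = g^2 + 2*g - 24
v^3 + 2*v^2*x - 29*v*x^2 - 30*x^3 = (v - 5*x)*(v + x)*(v + 6*x)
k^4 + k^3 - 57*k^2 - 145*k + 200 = (k - 8)*(k - 1)*(k + 5)^2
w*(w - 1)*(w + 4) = w^3 + 3*w^2 - 4*w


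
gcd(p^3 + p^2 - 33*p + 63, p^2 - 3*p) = p - 3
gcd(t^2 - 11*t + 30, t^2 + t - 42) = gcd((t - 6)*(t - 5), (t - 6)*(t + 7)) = t - 6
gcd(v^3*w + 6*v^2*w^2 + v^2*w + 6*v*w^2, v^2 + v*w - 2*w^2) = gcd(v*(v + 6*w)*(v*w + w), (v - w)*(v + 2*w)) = 1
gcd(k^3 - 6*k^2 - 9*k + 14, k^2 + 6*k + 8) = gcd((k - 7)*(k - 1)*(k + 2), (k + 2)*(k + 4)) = k + 2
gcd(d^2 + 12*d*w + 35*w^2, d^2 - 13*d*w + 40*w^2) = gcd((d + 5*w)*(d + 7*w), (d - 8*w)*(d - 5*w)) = 1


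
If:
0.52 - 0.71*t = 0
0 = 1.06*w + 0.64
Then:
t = 0.73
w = -0.60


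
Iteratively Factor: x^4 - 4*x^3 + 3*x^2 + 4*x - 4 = (x - 1)*(x^3 - 3*x^2 + 4) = (x - 2)*(x - 1)*(x^2 - x - 2) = (x - 2)*(x - 1)*(x + 1)*(x - 2)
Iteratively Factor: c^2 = (c)*(c)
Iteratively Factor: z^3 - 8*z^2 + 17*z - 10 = (z - 1)*(z^2 - 7*z + 10) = (z - 5)*(z - 1)*(z - 2)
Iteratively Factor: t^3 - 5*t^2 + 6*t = (t)*(t^2 - 5*t + 6) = t*(t - 2)*(t - 3)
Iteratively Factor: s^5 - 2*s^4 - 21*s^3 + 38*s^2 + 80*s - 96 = (s - 4)*(s^4 + 2*s^3 - 13*s^2 - 14*s + 24) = (s - 4)*(s - 3)*(s^3 + 5*s^2 + 2*s - 8) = (s - 4)*(s - 3)*(s + 2)*(s^2 + 3*s - 4) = (s - 4)*(s - 3)*(s + 2)*(s + 4)*(s - 1)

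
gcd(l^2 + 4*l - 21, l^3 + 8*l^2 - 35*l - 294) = l + 7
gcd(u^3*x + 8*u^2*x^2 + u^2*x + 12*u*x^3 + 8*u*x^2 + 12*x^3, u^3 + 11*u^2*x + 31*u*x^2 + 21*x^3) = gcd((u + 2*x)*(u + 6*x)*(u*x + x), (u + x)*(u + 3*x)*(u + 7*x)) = 1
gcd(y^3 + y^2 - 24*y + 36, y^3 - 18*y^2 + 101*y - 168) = y - 3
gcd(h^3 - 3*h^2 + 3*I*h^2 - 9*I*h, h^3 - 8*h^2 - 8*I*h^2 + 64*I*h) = h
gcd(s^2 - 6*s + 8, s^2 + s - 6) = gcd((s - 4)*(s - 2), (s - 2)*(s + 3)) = s - 2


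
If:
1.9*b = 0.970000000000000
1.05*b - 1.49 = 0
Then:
No Solution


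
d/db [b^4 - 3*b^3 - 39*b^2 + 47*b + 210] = 4*b^3 - 9*b^2 - 78*b + 47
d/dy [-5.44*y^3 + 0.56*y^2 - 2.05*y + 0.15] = -16.32*y^2 + 1.12*y - 2.05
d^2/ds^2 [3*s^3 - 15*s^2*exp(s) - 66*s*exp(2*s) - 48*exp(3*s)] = -15*s^2*exp(s) - 264*s*exp(2*s) - 60*s*exp(s) + 18*s - 432*exp(3*s) - 264*exp(2*s) - 30*exp(s)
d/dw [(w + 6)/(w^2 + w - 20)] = (w^2 + w - (w + 6)*(2*w + 1) - 20)/(w^2 + w - 20)^2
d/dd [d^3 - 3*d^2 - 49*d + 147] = 3*d^2 - 6*d - 49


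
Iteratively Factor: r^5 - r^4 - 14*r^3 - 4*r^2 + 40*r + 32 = (r + 2)*(r^4 - 3*r^3 - 8*r^2 + 12*r + 16) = (r - 2)*(r + 2)*(r^3 - r^2 - 10*r - 8) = (r - 2)*(r + 2)^2*(r^2 - 3*r - 4) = (r - 4)*(r - 2)*(r + 2)^2*(r + 1)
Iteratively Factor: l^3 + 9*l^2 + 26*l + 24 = (l + 4)*(l^2 + 5*l + 6) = (l + 2)*(l + 4)*(l + 3)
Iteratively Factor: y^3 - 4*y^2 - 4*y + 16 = (y + 2)*(y^2 - 6*y + 8) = (y - 4)*(y + 2)*(y - 2)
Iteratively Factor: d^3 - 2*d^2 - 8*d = (d - 4)*(d^2 + 2*d) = d*(d - 4)*(d + 2)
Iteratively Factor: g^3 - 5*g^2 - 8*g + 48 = (g - 4)*(g^2 - g - 12) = (g - 4)*(g + 3)*(g - 4)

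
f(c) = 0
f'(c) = 0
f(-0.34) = 0.00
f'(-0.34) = 0.00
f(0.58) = 0.00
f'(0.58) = 0.00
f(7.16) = 0.00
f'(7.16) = 0.00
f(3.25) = 0.00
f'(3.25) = 0.00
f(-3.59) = 0.00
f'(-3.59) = 0.00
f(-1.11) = 0.00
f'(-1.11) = 0.00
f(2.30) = 0.00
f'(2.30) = 0.00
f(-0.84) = 0.00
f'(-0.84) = 0.00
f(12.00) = 0.00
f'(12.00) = 0.00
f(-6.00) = 0.00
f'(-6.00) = 0.00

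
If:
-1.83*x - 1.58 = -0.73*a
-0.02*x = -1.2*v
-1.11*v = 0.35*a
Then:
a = 0.04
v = -0.01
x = -0.85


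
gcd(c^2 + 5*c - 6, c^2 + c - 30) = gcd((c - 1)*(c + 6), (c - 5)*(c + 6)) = c + 6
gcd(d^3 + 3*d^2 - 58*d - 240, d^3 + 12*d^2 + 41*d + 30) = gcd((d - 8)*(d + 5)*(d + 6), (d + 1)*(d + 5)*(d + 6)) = d^2 + 11*d + 30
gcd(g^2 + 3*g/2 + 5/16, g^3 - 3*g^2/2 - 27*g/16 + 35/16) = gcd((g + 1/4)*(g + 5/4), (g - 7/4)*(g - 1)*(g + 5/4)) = g + 5/4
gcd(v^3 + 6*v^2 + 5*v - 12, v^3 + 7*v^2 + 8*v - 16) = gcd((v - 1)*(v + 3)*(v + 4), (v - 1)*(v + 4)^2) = v^2 + 3*v - 4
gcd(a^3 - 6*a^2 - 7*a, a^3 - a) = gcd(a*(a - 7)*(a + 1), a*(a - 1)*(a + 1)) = a^2 + a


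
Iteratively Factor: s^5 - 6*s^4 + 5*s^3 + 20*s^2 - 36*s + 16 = (s - 2)*(s^4 - 4*s^3 - 3*s^2 + 14*s - 8) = (s - 2)*(s - 1)*(s^3 - 3*s^2 - 6*s + 8) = (s - 2)*(s - 1)^2*(s^2 - 2*s - 8) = (s - 4)*(s - 2)*(s - 1)^2*(s + 2)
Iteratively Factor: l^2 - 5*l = (l)*(l - 5)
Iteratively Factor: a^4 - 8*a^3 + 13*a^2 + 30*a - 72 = (a + 2)*(a^3 - 10*a^2 + 33*a - 36) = (a - 3)*(a + 2)*(a^2 - 7*a + 12) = (a - 4)*(a - 3)*(a + 2)*(a - 3)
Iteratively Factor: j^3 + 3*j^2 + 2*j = (j)*(j^2 + 3*j + 2) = j*(j + 2)*(j + 1)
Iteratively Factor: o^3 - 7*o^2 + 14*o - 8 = (o - 4)*(o^2 - 3*o + 2) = (o - 4)*(o - 1)*(o - 2)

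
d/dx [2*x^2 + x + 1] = 4*x + 1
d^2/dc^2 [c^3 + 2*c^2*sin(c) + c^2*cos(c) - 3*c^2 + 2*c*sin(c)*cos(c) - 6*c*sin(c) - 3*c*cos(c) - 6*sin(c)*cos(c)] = -2*c^2*sin(c) - c^2*cos(c) + 2*c*sin(c) - 4*c*sin(2*c) + 11*c*cos(c) + 6*c + 12*sin(2*c) + 4*cos(2*c) - 10*sqrt(2)*cos(c + pi/4) - 6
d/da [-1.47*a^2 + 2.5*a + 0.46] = 2.5 - 2.94*a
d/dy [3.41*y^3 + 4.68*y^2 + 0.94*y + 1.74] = 10.23*y^2 + 9.36*y + 0.94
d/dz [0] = 0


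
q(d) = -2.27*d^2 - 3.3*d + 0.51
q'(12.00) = -57.78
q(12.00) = -365.97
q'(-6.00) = 23.94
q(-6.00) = -61.41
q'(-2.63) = 8.64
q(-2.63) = -6.51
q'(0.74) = -6.66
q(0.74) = -3.18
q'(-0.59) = -0.62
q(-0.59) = 1.67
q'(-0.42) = -1.39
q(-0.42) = 1.50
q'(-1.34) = 2.78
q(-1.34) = 0.86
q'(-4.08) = 15.22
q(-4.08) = -23.81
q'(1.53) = -10.25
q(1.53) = -9.85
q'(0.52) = -5.66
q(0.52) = -1.82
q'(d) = -4.54*d - 3.3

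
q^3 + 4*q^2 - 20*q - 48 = (q - 4)*(q + 2)*(q + 6)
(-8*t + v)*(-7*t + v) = 56*t^2 - 15*t*v + v^2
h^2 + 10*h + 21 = (h + 3)*(h + 7)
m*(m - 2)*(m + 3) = m^3 + m^2 - 6*m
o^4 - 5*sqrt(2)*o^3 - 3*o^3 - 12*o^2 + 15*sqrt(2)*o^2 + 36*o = o*(o - 3)*(o - 6*sqrt(2))*(o + sqrt(2))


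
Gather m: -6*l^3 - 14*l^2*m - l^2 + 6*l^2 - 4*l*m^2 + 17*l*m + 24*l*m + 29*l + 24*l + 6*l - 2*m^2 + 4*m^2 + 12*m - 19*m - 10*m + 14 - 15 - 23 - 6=-6*l^3 + 5*l^2 + 59*l + m^2*(2 - 4*l) + m*(-14*l^2 + 41*l - 17) - 30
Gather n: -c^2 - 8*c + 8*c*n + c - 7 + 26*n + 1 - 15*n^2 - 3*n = -c^2 - 7*c - 15*n^2 + n*(8*c + 23) - 6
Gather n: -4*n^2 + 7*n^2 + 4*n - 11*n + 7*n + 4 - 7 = 3*n^2 - 3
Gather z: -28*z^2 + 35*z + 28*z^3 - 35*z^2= 28*z^3 - 63*z^2 + 35*z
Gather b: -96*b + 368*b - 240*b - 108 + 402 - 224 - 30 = 32*b + 40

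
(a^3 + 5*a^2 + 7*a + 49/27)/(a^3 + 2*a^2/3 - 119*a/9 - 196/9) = (a + 1/3)/(a - 4)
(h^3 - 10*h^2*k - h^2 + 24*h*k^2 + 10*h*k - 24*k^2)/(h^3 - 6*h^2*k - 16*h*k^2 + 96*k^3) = (h - 1)/(h + 4*k)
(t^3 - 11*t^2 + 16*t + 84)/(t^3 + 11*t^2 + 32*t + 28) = (t^2 - 13*t + 42)/(t^2 + 9*t + 14)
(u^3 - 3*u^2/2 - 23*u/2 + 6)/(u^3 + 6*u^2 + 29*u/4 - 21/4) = 2*(u - 4)/(2*u + 7)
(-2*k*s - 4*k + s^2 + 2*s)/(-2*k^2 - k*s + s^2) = (s + 2)/(k + s)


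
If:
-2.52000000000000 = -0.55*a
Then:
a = 4.58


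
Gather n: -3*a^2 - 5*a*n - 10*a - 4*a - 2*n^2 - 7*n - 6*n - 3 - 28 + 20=-3*a^2 - 14*a - 2*n^2 + n*(-5*a - 13) - 11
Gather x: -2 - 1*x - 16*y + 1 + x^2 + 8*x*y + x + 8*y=x^2 + 8*x*y - 8*y - 1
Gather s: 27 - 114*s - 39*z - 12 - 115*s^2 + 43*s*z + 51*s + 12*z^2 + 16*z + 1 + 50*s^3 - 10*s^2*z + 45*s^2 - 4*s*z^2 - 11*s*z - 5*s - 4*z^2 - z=50*s^3 + s^2*(-10*z - 70) + s*(-4*z^2 + 32*z - 68) + 8*z^2 - 24*z + 16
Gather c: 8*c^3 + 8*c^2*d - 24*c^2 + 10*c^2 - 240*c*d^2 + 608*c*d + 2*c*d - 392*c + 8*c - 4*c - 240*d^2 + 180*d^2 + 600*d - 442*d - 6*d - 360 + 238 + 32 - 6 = 8*c^3 + c^2*(8*d - 14) + c*(-240*d^2 + 610*d - 388) - 60*d^2 + 152*d - 96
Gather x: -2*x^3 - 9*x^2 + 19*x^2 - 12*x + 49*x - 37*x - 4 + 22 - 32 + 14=-2*x^3 + 10*x^2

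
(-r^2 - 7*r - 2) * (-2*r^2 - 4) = 2*r^4 + 14*r^3 + 8*r^2 + 28*r + 8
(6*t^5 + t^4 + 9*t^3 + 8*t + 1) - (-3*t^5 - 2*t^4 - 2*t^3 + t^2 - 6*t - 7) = 9*t^5 + 3*t^4 + 11*t^3 - t^2 + 14*t + 8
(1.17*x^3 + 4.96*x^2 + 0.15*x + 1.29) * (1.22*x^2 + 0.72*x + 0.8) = 1.4274*x^5 + 6.8936*x^4 + 4.6902*x^3 + 5.6498*x^2 + 1.0488*x + 1.032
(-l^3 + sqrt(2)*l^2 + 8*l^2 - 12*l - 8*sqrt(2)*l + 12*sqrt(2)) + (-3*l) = -l^3 + sqrt(2)*l^2 + 8*l^2 - 15*l - 8*sqrt(2)*l + 12*sqrt(2)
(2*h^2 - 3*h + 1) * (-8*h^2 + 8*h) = -16*h^4 + 40*h^3 - 32*h^2 + 8*h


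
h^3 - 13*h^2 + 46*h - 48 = (h - 8)*(h - 3)*(h - 2)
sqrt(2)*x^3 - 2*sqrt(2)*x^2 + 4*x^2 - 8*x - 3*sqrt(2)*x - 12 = (x - 3)*(x + 2*sqrt(2))*(sqrt(2)*x + sqrt(2))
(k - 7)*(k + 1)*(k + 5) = k^3 - k^2 - 37*k - 35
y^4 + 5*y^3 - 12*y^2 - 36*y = y*(y - 3)*(y + 2)*(y + 6)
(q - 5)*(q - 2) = q^2 - 7*q + 10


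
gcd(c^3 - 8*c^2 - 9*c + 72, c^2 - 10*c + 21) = c - 3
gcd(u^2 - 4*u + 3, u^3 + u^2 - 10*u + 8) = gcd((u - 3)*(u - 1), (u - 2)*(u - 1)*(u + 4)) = u - 1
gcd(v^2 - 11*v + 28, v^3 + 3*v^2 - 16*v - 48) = v - 4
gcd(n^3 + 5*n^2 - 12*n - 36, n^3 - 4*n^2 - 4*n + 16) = n + 2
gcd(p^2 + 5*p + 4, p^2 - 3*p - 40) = 1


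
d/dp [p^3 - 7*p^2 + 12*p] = 3*p^2 - 14*p + 12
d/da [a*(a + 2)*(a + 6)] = 3*a^2 + 16*a + 12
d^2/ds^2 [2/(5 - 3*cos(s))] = 6*(-3*sin(s)^2 + 5*cos(s) - 3)/(3*cos(s) - 5)^3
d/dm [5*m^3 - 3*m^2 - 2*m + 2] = 15*m^2 - 6*m - 2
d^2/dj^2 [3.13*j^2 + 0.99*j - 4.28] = 6.26000000000000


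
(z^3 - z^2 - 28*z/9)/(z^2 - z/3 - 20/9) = z*(3*z - 7)/(3*z - 5)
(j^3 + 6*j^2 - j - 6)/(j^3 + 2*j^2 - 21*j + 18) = (j + 1)/(j - 3)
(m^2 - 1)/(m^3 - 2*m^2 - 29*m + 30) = (m + 1)/(m^2 - m - 30)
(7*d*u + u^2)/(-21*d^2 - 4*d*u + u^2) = u*(7*d + u)/(-21*d^2 - 4*d*u + u^2)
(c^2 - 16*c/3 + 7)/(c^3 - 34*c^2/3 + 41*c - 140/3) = (c - 3)/(c^2 - 9*c + 20)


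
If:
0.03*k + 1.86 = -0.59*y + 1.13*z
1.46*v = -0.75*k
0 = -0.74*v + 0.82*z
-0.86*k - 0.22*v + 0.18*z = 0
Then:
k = 0.00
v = 0.00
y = -3.15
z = 0.00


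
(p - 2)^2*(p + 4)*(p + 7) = p^4 + 7*p^3 - 12*p^2 - 68*p + 112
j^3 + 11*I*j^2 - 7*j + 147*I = (j - 3*I)*(j + 7*I)^2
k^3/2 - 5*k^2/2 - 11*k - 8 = (k/2 + 1/2)*(k - 8)*(k + 2)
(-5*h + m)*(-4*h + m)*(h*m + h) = 20*h^3*m + 20*h^3 - 9*h^2*m^2 - 9*h^2*m + h*m^3 + h*m^2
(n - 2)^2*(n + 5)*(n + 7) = n^4 + 8*n^3 - 9*n^2 - 92*n + 140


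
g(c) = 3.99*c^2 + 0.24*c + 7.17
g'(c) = 7.98*c + 0.24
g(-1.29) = 13.50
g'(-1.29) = -10.05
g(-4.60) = 90.49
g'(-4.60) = -36.47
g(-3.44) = 53.56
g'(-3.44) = -27.21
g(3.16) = 47.77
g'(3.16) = 25.46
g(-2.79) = 37.56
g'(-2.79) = -22.02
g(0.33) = 7.68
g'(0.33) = 2.87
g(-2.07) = 23.77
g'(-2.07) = -16.28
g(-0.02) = 7.17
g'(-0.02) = 0.08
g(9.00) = 332.52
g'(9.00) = 72.06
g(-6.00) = 149.37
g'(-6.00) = -47.64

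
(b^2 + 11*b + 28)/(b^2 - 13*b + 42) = (b^2 + 11*b + 28)/(b^2 - 13*b + 42)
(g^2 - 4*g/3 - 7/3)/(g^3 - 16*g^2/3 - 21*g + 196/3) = (g + 1)/(g^2 - 3*g - 28)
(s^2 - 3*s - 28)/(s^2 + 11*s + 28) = (s - 7)/(s + 7)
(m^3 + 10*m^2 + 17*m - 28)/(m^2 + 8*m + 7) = (m^2 + 3*m - 4)/(m + 1)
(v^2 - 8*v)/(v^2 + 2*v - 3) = v*(v - 8)/(v^2 + 2*v - 3)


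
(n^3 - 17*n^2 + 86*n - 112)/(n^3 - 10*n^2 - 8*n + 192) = (n^2 - 9*n + 14)/(n^2 - 2*n - 24)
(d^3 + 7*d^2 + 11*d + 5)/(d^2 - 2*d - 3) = (d^2 + 6*d + 5)/(d - 3)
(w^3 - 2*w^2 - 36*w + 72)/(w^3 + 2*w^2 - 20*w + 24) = (w - 6)/(w - 2)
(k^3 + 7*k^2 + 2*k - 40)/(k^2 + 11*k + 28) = (k^2 + 3*k - 10)/(k + 7)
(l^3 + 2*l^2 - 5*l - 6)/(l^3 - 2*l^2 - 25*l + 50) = (l^2 + 4*l + 3)/(l^2 - 25)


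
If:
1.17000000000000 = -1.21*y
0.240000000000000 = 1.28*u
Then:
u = 0.19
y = -0.97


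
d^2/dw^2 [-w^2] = -2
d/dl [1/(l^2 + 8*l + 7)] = 2*(-l - 4)/(l^2 + 8*l + 7)^2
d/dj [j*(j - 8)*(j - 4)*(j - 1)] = 4*j^3 - 39*j^2 + 88*j - 32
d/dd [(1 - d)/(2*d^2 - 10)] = (-d^2 + 2*d*(d - 1) + 5)/(2*(d^2 - 5)^2)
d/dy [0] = 0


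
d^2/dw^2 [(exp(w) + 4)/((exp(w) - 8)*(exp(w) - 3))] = (exp(4*w) + 27*exp(3*w) - 276*exp(2*w) + 364*exp(w) + 1632)*exp(w)/(exp(6*w) - 33*exp(5*w) + 435*exp(4*w) - 2915*exp(3*w) + 10440*exp(2*w) - 19008*exp(w) + 13824)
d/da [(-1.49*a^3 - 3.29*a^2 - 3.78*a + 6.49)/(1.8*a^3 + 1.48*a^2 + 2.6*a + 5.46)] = (1.77635683940025e-15*a^5 + 3.7168*a^4 + 5.86*a^3 - 62.4118*a^2 - 55.1372*a - 37.5128)/(3.24*a^6 + 5.328*a^5 + 11.5504*a^4 + 27.352*a^3 + 22.9216*a^2 + 28.392*a + 29.8116)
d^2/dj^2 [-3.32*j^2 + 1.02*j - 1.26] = -6.64000000000000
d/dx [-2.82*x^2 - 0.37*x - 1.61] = -5.64*x - 0.37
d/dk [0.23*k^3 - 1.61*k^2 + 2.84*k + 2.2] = 0.69*k^2 - 3.22*k + 2.84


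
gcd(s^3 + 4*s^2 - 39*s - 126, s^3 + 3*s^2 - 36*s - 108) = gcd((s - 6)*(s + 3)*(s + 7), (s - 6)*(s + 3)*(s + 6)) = s^2 - 3*s - 18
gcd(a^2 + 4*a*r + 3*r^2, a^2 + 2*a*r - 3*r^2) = a + 3*r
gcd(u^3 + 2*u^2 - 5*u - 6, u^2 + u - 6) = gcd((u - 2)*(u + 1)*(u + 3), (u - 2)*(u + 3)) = u^2 + u - 6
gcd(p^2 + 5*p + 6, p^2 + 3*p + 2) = p + 2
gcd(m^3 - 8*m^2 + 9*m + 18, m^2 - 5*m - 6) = m^2 - 5*m - 6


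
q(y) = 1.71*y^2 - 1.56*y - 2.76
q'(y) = 3.42*y - 1.56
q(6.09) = 51.16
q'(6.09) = 19.27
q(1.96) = 0.75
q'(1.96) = 5.14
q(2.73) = 5.73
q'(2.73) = 7.78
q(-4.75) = 43.23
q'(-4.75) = -17.80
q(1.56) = -1.03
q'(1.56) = 3.78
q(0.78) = -2.94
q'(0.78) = 1.11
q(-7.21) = 97.38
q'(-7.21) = -26.22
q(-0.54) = -1.42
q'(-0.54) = -3.41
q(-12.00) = 262.20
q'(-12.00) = -42.60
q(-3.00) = 17.31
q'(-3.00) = -11.82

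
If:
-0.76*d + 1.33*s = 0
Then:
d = 1.75*s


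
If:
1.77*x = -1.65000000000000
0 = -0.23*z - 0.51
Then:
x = -0.93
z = -2.22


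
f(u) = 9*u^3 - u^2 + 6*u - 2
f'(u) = 27*u^2 - 2*u + 6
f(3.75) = 481.05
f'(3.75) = 378.19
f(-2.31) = -132.13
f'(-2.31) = 154.69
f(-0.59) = -7.74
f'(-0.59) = 16.58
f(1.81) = 58.95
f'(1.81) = 90.83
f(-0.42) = -5.36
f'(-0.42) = 11.60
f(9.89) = 8665.78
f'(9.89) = 2627.15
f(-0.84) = -13.08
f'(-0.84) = 26.73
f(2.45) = 139.05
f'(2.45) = 163.17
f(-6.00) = -2018.00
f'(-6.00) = 990.00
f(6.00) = 1942.00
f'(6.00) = 966.00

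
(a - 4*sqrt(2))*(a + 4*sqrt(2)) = a^2 - 32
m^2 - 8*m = m*(m - 8)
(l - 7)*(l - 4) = l^2 - 11*l + 28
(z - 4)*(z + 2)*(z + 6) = z^3 + 4*z^2 - 20*z - 48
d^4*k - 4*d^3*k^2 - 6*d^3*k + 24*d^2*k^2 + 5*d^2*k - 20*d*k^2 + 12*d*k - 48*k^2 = (d - 4)*(d - 3)*(d - 4*k)*(d*k + k)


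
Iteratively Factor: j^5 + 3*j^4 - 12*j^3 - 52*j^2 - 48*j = (j + 2)*(j^4 + j^3 - 14*j^2 - 24*j) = (j + 2)*(j + 3)*(j^3 - 2*j^2 - 8*j) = (j + 2)^2*(j + 3)*(j^2 - 4*j) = j*(j + 2)^2*(j + 3)*(j - 4)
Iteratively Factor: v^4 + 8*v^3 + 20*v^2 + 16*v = (v)*(v^3 + 8*v^2 + 20*v + 16) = v*(v + 2)*(v^2 + 6*v + 8) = v*(v + 2)*(v + 4)*(v + 2)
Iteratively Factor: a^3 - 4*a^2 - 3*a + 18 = (a - 3)*(a^2 - a - 6) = (a - 3)*(a + 2)*(a - 3)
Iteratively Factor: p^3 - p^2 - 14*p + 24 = (p - 3)*(p^2 + 2*p - 8) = (p - 3)*(p - 2)*(p + 4)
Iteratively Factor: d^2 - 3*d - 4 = (d + 1)*(d - 4)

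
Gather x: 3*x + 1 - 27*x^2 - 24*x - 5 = -27*x^2 - 21*x - 4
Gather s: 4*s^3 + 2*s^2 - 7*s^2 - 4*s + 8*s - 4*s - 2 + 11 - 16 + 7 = 4*s^3 - 5*s^2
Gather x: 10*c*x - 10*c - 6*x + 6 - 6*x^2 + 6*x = 10*c*x - 10*c - 6*x^2 + 6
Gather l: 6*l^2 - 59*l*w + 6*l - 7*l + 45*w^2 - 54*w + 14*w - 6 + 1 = 6*l^2 + l*(-59*w - 1) + 45*w^2 - 40*w - 5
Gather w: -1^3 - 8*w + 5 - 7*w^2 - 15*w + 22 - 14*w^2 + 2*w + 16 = -21*w^2 - 21*w + 42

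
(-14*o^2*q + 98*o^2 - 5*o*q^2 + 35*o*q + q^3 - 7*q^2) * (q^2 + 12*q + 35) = -14*o^2*q^3 - 70*o^2*q^2 + 686*o^2*q + 3430*o^2 - 5*o*q^4 - 25*o*q^3 + 245*o*q^2 + 1225*o*q + q^5 + 5*q^4 - 49*q^3 - 245*q^2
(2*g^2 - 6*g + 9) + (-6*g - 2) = 2*g^2 - 12*g + 7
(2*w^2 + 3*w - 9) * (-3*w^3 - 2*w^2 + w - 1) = -6*w^5 - 13*w^4 + 23*w^3 + 19*w^2 - 12*w + 9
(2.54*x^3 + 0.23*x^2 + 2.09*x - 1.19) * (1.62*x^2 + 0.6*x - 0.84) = 4.1148*x^5 + 1.8966*x^4 + 1.3902*x^3 - 0.867*x^2 - 2.4696*x + 0.9996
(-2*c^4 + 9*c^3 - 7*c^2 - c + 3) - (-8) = -2*c^4 + 9*c^3 - 7*c^2 - c + 11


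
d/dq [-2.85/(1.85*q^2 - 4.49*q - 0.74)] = (10.545*q - 12.7965)/(-1.85*q^2 + 4.49*q + 0.74)^2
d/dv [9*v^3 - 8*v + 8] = 27*v^2 - 8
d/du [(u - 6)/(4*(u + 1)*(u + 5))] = (-u^2 + 12*u + 41)/(4*(u^4 + 12*u^3 + 46*u^2 + 60*u + 25))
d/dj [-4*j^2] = -8*j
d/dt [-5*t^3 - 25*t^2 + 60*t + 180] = -15*t^2 - 50*t + 60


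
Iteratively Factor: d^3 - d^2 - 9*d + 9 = (d - 3)*(d^2 + 2*d - 3) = (d - 3)*(d + 3)*(d - 1)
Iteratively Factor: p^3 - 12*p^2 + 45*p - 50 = (p - 5)*(p^2 - 7*p + 10) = (p - 5)^2*(p - 2)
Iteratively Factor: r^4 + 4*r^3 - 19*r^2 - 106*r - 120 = (r - 5)*(r^3 + 9*r^2 + 26*r + 24) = (r - 5)*(r + 3)*(r^2 + 6*r + 8) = (r - 5)*(r + 2)*(r + 3)*(r + 4)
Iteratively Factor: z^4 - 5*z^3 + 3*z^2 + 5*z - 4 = (z - 4)*(z^3 - z^2 - z + 1) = (z - 4)*(z - 1)*(z^2 - 1) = (z - 4)*(z - 1)^2*(z + 1)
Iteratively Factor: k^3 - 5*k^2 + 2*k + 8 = (k - 4)*(k^2 - k - 2) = (k - 4)*(k + 1)*(k - 2)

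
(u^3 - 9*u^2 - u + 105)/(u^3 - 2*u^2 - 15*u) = (u - 7)/u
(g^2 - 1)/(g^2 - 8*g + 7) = (g + 1)/(g - 7)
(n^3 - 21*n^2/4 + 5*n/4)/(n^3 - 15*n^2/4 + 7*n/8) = 2*(n - 5)/(2*n - 7)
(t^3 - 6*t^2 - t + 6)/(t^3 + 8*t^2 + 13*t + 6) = (t^2 - 7*t + 6)/(t^2 + 7*t + 6)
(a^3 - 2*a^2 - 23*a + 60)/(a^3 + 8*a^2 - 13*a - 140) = (a - 3)/(a + 7)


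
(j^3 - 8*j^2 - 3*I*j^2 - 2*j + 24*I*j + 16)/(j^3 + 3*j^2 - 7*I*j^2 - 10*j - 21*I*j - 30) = (j^2 - j*(8 + I) + 8*I)/(j^2 + j*(3 - 5*I) - 15*I)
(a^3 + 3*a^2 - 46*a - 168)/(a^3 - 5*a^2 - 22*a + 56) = (a + 6)/(a - 2)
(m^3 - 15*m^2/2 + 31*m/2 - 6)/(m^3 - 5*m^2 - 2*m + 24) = (m - 1/2)/(m + 2)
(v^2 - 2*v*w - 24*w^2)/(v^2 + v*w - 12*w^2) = (v - 6*w)/(v - 3*w)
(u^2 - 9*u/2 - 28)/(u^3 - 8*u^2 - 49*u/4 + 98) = 2/(2*u - 7)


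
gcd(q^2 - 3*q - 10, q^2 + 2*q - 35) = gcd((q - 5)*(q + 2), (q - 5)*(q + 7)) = q - 5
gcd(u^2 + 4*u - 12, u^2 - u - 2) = u - 2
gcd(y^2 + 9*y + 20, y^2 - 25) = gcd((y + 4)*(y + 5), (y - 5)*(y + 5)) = y + 5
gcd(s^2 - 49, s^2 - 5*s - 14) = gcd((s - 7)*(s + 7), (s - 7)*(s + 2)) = s - 7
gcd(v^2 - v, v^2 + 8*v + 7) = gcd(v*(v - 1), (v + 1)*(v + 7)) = 1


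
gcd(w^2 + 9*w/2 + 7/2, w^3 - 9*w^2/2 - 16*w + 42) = w + 7/2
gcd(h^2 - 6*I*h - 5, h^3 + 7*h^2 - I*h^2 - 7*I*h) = h - I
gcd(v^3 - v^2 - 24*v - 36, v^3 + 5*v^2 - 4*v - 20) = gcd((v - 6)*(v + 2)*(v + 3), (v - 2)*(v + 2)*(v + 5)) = v + 2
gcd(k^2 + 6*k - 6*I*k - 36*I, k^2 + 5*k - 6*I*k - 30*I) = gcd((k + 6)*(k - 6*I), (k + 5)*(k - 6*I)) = k - 6*I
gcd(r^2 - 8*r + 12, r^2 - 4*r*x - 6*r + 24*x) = r - 6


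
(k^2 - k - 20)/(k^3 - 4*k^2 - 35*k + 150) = (k + 4)/(k^2 + k - 30)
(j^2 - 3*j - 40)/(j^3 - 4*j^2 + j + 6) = (j^2 - 3*j - 40)/(j^3 - 4*j^2 + j + 6)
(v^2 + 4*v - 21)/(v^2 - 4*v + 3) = (v + 7)/(v - 1)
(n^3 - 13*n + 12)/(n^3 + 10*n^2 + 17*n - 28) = (n - 3)/(n + 7)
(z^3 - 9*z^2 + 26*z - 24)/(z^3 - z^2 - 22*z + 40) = (z - 3)/(z + 5)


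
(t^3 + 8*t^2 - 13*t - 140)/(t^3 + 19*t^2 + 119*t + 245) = (t - 4)/(t + 7)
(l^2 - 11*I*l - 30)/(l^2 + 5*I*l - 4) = (l^2 - 11*I*l - 30)/(l^2 + 5*I*l - 4)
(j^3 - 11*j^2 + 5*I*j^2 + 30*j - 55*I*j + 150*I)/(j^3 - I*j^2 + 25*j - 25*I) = (j^2 - 11*j + 30)/(j^2 - 6*I*j - 5)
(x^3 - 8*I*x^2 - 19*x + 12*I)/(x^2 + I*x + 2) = (x^2 - 7*I*x - 12)/(x + 2*I)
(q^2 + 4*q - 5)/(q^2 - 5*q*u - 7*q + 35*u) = (q^2 + 4*q - 5)/(q^2 - 5*q*u - 7*q + 35*u)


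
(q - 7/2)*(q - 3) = q^2 - 13*q/2 + 21/2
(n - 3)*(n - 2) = n^2 - 5*n + 6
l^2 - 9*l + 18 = (l - 6)*(l - 3)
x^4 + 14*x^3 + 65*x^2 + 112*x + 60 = (x + 1)*(x + 2)*(x + 5)*(x + 6)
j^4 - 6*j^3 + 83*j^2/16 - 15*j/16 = j*(j - 5)*(j - 3/4)*(j - 1/4)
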